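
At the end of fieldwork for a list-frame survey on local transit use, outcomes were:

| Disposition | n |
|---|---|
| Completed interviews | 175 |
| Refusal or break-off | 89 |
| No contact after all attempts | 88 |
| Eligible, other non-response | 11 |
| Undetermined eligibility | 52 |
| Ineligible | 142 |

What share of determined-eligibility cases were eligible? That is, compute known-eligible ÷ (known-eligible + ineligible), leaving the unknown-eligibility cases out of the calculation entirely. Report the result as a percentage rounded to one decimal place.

Determined eligible: 175 + 89 + 88 + 11 = 363
e = 363 / (363 + 142) = 363 / 505 = 0.7188

71.9%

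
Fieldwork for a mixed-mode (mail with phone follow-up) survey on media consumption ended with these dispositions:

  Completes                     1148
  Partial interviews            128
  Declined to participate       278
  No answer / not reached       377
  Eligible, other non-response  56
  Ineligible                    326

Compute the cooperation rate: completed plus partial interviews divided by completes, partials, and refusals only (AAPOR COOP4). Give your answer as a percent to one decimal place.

Top: 1148 + 128 = 1276
Denominator: 1148 + 128 + 278 = 1554
COOP4 = 1276 / 1554 = 0.8211

82.1%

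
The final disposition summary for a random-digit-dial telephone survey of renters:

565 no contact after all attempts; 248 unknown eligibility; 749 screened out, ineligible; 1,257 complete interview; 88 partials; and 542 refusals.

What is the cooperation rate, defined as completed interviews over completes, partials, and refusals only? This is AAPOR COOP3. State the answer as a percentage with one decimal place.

66.6%

Num → 1257
Base → 1257 + 88 + 542 = 1887
COOP3 = 1257 / 1887 = 0.6661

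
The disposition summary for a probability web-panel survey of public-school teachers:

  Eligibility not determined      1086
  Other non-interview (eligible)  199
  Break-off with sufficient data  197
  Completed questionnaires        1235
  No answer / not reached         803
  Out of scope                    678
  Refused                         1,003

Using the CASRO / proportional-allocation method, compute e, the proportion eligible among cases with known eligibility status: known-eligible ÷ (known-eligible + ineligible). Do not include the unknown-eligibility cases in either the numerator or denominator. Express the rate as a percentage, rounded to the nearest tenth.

Eligible (known): 1235 + 197 + 1003 + 803 + 199 = 3437
e = 3437 / (3437 + 678) = 3437 / 4115 = 0.8352

83.5%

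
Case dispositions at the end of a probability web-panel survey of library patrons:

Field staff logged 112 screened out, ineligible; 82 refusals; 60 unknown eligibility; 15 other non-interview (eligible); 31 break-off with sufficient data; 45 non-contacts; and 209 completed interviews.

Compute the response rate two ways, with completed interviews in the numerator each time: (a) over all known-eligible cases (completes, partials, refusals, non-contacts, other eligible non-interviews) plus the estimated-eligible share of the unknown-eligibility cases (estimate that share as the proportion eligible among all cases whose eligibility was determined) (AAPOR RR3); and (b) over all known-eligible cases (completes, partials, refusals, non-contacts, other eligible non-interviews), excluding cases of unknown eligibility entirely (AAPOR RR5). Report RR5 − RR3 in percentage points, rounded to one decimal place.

Top: 209
Eligible (known): 209 + 31 + 82 + 45 + 15 = 382
e = 382 / (382 + 112) = 382 / 494 = 0.7733
Eligible share of unknowns: 0.7733 × 60 = 46.40
Denom: 382 + 46.40 = 428.40
RR3 = 209 / 428.40 = 0.4879
Denom: 209 + 31 + 82 + 45 + 15 = 382
RR5 = 209 / 382 = 0.5471
Difference = 54.71 − 48.79 = 5.92 percentage points

5.9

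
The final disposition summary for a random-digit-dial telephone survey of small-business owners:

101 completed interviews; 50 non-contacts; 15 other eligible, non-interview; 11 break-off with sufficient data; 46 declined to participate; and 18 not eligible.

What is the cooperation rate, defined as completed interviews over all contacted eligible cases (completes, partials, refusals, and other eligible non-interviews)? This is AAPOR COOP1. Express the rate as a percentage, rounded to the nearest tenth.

58.4%

Top: 101
Base: 101 + 11 + 46 + 15 = 173
COOP1 = 101 / 173 = 0.5838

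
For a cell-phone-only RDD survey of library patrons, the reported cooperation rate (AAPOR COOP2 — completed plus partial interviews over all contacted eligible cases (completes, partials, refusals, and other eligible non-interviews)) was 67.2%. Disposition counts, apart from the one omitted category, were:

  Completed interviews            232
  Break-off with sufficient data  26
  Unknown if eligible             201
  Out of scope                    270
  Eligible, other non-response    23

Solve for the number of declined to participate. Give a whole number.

Top → 232 + 26 = 258
COOP2 = 258 / D = 0.672
D = 258 / 0.672 = 383.9
Other denominator terms total 281
declined to participate = 383.9 − 281 ≈ 103

103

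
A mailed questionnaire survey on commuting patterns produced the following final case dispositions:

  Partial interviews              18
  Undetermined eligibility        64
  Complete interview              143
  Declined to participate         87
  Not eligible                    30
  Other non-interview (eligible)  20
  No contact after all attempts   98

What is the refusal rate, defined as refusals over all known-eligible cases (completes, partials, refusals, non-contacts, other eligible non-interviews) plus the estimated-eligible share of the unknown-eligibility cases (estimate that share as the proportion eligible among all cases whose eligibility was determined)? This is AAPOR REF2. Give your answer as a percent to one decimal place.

Top = 87
Eligible (known) = 143 + 18 + 87 + 98 + 20 = 366
e = 366 / (366 + 30) = 366 / 396 = 0.9242
Eligible share of unknowns = 0.9242 × 64 = 59.15
Denom = 366 + 59.15 = 425.15
REF2 = 87 / 425.15 = 0.2046

20.5%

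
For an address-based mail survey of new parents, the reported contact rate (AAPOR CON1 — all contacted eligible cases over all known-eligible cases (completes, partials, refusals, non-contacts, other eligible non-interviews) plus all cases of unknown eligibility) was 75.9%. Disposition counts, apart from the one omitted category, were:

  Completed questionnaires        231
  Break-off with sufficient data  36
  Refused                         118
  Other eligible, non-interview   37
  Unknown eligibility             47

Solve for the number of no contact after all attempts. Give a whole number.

Numerator → 231 + 36 + 118 + 37 = 422
CON1 = 422 / D = 0.759
D = 422 / 0.759 = 556.0
Remaining denominator categories sum to 469
no contact after all attempts = 556.0 − 469 ≈ 87

87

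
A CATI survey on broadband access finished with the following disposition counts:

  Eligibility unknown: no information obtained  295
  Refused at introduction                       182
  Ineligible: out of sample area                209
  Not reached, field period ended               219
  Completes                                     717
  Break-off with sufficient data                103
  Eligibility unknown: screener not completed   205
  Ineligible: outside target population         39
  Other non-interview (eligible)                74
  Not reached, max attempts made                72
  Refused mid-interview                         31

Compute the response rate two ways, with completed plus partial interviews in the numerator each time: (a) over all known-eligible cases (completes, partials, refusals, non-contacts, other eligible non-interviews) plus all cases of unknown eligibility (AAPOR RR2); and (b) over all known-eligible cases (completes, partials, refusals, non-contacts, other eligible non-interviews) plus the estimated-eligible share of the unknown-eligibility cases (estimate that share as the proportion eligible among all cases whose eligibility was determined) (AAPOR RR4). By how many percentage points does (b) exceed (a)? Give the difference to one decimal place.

Declined to participate = 182 + 31 = 213
No answer / not reached = 219 + 72 = 291
Undetermined eligibility = 205 + 295 = 500
Out of scope = 39 + 209 = 248
Numerator = 717 + 103 = 820
Base = 717 + 103 + 213 + 291 + 74 + 500 = 1898
RR2 = 820 / 1898 = 0.4320
Known eligible = 717 + 103 + 213 + 291 + 74 = 1398
e = 1398 / (1398 + 248) = 1398 / 1646 = 0.8493
e × U = 0.8493 × 500 = 424.65
Base = 1398 + 424.65 = 1822.65
RR4 = 820 / 1822.65 = 0.4499
Difference = 44.99 − 43.20 = 1.79 percentage points

1.8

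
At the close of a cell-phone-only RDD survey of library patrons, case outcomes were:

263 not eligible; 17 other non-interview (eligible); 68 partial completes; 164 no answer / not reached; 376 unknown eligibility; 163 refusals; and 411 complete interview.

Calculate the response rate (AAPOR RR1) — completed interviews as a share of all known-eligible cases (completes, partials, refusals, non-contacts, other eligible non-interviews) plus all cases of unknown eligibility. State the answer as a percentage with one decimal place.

34.3%

Num → 411
Base → 411 + 68 + 163 + 164 + 17 + 376 = 1199
RR1 = 411 / 1199 = 0.3428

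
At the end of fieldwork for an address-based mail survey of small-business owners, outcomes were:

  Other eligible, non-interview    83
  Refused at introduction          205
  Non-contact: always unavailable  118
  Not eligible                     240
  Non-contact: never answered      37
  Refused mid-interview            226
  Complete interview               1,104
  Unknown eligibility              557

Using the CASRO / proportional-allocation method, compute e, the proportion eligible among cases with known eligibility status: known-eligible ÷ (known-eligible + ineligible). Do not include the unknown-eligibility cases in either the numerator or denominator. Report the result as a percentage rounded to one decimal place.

Refusals = 205 + 226 = 431
Never reached = 37 + 118 = 155
Known eligible = 1104 + 431 + 155 + 83 = 1773
e = 1773 / (1773 + 240) = 1773 / 2013 = 0.8808

88.1%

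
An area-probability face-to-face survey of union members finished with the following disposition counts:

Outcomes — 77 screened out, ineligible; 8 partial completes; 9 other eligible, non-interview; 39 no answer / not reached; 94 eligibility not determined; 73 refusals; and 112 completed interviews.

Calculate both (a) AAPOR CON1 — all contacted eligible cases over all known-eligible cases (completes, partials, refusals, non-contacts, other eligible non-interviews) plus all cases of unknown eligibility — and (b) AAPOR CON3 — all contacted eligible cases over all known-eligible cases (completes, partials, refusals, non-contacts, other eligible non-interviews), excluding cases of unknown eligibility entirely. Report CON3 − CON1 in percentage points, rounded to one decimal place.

Numerator → 112 + 8 + 73 + 9 = 202
Denom → 112 + 8 + 73 + 39 + 9 + 94 = 335
CON1 = 202 / 335 = 0.6030
Denom → 112 + 8 + 73 + 39 + 9 = 241
CON3 = 202 / 241 = 0.8382
Difference = 83.82 − 60.30 = 23.52 percentage points

23.5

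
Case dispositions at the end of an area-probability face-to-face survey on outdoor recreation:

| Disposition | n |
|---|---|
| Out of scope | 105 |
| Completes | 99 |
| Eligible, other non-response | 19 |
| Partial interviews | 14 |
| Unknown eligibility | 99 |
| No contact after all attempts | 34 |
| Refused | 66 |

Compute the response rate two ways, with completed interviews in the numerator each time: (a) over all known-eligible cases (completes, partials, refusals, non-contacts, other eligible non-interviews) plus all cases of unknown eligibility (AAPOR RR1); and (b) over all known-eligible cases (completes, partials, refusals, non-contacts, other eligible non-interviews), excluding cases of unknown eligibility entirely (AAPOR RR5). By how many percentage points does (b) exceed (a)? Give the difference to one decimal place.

12.8

Num = 99
Denom = 99 + 14 + 66 + 34 + 19 + 99 = 331
RR1 = 99 / 331 = 0.2991
Denom = 99 + 14 + 66 + 34 + 19 = 232
RR5 = 99 / 232 = 0.4267
Difference = 42.67 − 29.91 = 12.76 percentage points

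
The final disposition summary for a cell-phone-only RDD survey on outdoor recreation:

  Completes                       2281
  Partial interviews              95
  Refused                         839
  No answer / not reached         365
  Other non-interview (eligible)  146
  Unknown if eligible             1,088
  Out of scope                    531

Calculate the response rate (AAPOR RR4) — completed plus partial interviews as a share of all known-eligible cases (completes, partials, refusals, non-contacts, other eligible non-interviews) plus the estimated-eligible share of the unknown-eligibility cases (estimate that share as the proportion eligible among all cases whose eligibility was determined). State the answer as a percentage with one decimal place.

Top → 2281 + 95 = 2376
Known eligible → 2281 + 95 + 839 + 365 + 146 = 3726
e = 3726 / (3726 + 531) = 3726 / 4257 = 0.8753
e × U → 0.8753 × 1088 = 952.33
Denom → 3726 + 952.33 = 4678.33
RR4 = 2376 / 4678.33 = 0.5079

50.8%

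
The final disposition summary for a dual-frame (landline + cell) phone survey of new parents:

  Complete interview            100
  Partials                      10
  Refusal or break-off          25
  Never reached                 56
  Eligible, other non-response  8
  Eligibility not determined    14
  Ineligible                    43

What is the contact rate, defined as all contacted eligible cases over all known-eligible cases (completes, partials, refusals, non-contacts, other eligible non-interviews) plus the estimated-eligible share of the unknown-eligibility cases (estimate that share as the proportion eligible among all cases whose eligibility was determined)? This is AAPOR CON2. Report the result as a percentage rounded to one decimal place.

Num = 100 + 10 + 25 + 8 = 143
Known eligible = 100 + 10 + 25 + 56 + 8 = 199
e = 199 / (199 + 43) = 199 / 242 = 0.8223
e × U = 0.8223 × 14 = 11.51
Base = 199 + 11.51 = 210.51
CON2 = 143 / 210.51 = 0.6793

67.9%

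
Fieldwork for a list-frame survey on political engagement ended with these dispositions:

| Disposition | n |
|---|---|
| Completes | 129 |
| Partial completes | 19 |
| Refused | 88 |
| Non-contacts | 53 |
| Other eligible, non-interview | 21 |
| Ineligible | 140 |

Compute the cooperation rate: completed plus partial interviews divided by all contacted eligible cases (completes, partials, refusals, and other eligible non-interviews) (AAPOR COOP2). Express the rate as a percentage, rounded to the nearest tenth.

Num: 129 + 19 = 148
Base: 129 + 19 + 88 + 21 = 257
COOP2 = 148 / 257 = 0.5759

57.6%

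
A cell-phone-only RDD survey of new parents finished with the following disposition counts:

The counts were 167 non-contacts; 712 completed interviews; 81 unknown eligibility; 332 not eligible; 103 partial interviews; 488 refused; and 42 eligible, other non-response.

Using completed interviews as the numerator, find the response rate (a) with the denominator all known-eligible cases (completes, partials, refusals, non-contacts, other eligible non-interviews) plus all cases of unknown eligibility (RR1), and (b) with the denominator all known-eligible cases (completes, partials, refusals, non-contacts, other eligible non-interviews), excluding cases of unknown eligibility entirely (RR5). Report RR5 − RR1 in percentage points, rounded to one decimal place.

Top: 712
Denom: 712 + 103 + 488 + 167 + 42 + 81 = 1593
RR1 = 712 / 1593 = 0.4470
Denom: 712 + 103 + 488 + 167 + 42 = 1512
RR5 = 712 / 1512 = 0.4709
Difference = 47.09 − 44.70 = 2.39 percentage points

2.4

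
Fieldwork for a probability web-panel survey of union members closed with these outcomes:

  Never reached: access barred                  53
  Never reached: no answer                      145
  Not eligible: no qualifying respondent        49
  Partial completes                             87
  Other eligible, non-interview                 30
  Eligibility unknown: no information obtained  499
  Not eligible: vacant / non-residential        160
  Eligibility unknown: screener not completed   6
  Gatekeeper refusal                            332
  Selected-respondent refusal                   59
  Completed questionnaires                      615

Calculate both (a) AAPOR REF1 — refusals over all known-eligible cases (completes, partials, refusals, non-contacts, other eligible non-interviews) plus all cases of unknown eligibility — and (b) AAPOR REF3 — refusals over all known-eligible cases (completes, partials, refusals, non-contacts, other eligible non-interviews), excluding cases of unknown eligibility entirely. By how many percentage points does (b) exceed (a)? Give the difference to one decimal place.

8.2

Refused = 332 + 59 = 391
Never reached = 145 + 53 = 198
Eligibility not determined = 6 + 499 = 505
Ineligible = 49 + 160 = 209
Top = 391
Denominator = 615 + 87 + 391 + 198 + 30 + 505 = 1826
REF1 = 391 / 1826 = 0.2141
Denominator = 615 + 87 + 391 + 198 + 30 = 1321
REF3 = 391 / 1321 = 0.2960
Difference = 29.60 − 21.41 = 8.19 percentage points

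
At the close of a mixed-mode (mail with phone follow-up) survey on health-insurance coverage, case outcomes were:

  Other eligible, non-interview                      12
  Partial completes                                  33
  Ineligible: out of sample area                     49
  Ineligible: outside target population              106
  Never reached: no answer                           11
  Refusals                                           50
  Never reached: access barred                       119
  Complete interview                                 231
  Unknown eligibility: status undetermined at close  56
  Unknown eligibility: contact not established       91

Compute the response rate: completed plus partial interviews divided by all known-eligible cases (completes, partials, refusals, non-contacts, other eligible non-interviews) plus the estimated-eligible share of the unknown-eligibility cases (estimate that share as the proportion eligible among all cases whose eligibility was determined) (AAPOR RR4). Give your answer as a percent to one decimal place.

Non-contacts = 11 + 119 = 130
Undetermined eligibility = 91 + 56 = 147
Ineligible = 106 + 49 = 155
Num = 231 + 33 = 264
Eligible (known) = 231 + 33 + 50 + 130 + 12 = 456
e = 456 / (456 + 155) = 456 / 611 = 0.7463
Eligible share of unknowns = 0.7463 × 147 = 109.71
Base = 456 + 109.71 = 565.71
RR4 = 264 / 565.71 = 0.4667

46.7%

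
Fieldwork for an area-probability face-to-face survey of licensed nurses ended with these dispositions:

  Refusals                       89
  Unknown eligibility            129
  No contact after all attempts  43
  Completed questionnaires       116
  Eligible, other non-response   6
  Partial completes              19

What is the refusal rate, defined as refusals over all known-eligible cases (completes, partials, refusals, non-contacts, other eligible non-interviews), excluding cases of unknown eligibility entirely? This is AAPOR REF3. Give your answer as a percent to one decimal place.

32.6%

Top = 89
Base = 116 + 19 + 89 + 43 + 6 = 273
REF3 = 89 / 273 = 0.3260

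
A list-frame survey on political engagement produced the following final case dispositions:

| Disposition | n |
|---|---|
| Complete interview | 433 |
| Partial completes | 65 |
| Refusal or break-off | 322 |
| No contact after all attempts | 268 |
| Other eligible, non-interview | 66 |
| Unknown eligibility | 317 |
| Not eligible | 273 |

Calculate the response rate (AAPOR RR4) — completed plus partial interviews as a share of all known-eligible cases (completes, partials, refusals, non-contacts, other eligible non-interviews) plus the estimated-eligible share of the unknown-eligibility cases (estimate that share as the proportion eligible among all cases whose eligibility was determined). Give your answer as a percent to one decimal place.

Numerator → 433 + 65 = 498
Determined eligible → 433 + 65 + 322 + 268 + 66 = 1154
e = 1154 / (1154 + 273) = 1154 / 1427 = 0.8087
Eligible share of unknowns → 0.8087 × 317 = 256.36
Denominator → 1154 + 256.36 = 1410.36
RR4 = 498 / 1410.36 = 0.3531

35.3%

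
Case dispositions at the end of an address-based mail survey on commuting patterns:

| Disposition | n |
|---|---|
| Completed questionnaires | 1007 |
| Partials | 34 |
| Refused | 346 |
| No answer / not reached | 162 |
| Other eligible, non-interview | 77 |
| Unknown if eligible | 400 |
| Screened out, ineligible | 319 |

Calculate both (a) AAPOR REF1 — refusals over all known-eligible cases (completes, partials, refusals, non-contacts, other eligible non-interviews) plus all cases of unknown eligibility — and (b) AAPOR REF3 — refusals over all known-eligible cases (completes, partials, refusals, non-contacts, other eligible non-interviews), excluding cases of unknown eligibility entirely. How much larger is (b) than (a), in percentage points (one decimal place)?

4.2

Numerator = 346
Denom = 1007 + 34 + 346 + 162 + 77 + 400 = 2026
REF1 = 346 / 2026 = 0.1708
Denom = 1007 + 34 + 346 + 162 + 77 = 1626
REF3 = 346 / 1626 = 0.2128
Difference = 21.28 − 17.08 = 4.20 percentage points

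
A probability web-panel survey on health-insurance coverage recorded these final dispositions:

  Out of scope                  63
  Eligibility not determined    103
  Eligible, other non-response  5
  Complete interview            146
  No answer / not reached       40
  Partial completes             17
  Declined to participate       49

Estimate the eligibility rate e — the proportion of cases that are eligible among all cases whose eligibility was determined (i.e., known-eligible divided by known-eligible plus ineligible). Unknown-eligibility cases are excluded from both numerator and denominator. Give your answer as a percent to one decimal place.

Determined eligible = 146 + 17 + 49 + 40 + 5 = 257
e = 257 / (257 + 63) = 257 / 320 = 0.8031

80.3%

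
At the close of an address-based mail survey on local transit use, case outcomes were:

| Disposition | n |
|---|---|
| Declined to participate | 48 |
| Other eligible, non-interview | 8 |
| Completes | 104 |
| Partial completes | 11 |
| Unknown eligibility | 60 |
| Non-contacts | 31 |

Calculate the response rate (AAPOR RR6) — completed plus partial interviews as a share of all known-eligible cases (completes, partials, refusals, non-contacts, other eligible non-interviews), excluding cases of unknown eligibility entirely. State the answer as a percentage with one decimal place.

56.9%

Num → 104 + 11 = 115
Denominator → 104 + 11 + 48 + 31 + 8 = 202
RR6 = 115 / 202 = 0.5693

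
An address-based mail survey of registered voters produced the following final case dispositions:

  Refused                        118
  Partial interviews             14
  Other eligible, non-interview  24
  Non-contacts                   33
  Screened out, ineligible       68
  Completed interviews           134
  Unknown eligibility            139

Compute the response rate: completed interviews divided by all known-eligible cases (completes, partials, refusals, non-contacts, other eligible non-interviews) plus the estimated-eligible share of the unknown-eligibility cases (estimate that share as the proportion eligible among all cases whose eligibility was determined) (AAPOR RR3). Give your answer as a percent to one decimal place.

Top: 134
Eligible (known): 134 + 14 + 118 + 33 + 24 = 323
e = 323 / (323 + 68) = 323 / 391 = 0.8261
e × U: 0.8261 × 139 = 114.83
Base: 323 + 114.83 = 437.83
RR3 = 134 / 437.83 = 0.3061

30.6%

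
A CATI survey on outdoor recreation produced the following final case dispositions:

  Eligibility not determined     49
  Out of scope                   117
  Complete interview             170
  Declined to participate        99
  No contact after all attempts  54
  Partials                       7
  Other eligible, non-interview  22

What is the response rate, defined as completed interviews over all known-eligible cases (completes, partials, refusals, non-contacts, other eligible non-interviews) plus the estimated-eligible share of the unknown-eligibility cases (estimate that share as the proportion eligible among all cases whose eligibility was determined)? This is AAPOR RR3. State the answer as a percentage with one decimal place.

43.7%

Numerator = 170
Determined eligible = 170 + 7 + 99 + 54 + 22 = 352
e = 352 / (352 + 117) = 352 / 469 = 0.7505
Estimated eligible among unknowns = 0.7505 × 49 = 36.77
Denominator = 352 + 36.77 = 388.77
RR3 = 170 / 388.77 = 0.4373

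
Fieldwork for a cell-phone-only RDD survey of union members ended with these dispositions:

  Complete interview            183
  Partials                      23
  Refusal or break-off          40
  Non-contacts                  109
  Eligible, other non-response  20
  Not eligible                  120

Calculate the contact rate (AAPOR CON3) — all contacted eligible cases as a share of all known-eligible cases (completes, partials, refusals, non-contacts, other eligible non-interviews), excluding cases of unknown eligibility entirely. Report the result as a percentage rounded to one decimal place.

70.9%

Top → 183 + 23 + 40 + 20 = 266
Denominator → 183 + 23 + 40 + 109 + 20 = 375
CON3 = 266 / 375 = 0.7093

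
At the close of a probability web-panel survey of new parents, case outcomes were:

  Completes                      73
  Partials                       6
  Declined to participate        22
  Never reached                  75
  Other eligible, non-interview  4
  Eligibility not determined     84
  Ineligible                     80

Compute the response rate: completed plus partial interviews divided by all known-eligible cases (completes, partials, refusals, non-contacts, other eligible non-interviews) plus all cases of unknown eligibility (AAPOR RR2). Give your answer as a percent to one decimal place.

29.9%

Numerator: 73 + 6 = 79
Denom: 73 + 6 + 22 + 75 + 4 + 84 = 264
RR2 = 79 / 264 = 0.2992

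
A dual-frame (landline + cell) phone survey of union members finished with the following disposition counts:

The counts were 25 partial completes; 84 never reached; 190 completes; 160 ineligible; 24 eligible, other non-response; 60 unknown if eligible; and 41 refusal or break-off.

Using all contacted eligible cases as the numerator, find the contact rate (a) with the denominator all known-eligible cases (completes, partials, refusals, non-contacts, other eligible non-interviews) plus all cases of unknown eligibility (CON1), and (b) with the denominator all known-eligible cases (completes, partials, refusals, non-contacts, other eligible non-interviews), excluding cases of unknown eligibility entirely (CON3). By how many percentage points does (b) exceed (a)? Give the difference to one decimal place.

10.9

Numerator: 190 + 25 + 41 + 24 = 280
Base: 190 + 25 + 41 + 84 + 24 + 60 = 424
CON1 = 280 / 424 = 0.6604
Base: 190 + 25 + 41 + 84 + 24 = 364
CON3 = 280 / 364 = 0.7692
Difference = 76.92 − 66.04 = 10.88 percentage points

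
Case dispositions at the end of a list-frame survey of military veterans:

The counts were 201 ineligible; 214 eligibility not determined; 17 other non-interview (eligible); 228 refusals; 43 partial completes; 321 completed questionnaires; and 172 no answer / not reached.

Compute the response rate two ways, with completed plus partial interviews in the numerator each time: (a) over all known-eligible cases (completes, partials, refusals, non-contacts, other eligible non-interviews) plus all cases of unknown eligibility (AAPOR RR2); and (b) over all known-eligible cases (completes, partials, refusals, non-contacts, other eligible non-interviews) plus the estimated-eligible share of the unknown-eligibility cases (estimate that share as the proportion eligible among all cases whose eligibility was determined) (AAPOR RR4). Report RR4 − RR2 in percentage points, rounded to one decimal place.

1.7

Top = 321 + 43 = 364
Denominator = 321 + 43 + 228 + 172 + 17 + 214 = 995
RR2 = 364 / 995 = 0.3658
Eligible (known) = 321 + 43 + 228 + 172 + 17 = 781
e = 781 / (781 + 201) = 781 / 982 = 0.7953
e × U = 0.7953 × 214 = 170.19
Denominator = 781 + 170.19 = 951.19
RR4 = 364 / 951.19 = 0.3827
Difference = 38.27 − 36.58 = 1.69 percentage points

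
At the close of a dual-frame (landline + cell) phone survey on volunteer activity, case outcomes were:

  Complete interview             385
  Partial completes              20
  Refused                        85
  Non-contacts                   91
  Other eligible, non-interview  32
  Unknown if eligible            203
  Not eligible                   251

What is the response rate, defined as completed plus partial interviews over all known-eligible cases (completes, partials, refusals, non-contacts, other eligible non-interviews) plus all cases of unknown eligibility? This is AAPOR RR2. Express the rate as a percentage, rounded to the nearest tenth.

49.6%

Numerator: 385 + 20 = 405
Base: 385 + 20 + 85 + 91 + 32 + 203 = 816
RR2 = 405 / 816 = 0.4963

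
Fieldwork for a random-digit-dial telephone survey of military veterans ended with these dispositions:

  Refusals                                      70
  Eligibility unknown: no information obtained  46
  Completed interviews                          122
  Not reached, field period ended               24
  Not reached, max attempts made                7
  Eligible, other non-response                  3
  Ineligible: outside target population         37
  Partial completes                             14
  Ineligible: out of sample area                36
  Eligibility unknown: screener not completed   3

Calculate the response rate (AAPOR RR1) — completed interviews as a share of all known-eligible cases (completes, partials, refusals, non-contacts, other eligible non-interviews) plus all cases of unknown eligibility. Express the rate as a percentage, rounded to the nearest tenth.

Never reached = 24 + 7 = 31
Unknown eligibility = 3 + 46 = 49
Ineligible = 37 + 36 = 73
Num → 122
Denominator → 122 + 14 + 70 + 31 + 3 + 49 = 289
RR1 = 122 / 289 = 0.4221

42.2%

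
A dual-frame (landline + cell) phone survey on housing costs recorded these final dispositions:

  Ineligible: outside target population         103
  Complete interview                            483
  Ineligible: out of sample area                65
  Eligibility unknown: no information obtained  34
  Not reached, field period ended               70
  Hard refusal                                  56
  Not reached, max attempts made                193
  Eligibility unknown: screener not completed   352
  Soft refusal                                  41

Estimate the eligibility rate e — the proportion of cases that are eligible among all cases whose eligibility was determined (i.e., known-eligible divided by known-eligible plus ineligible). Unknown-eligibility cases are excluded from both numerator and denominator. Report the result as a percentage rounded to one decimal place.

83.4%

Refused = 56 + 41 = 97
Non-contacts = 70 + 193 = 263
Unknown eligibility = 352 + 34 = 386
Screened out, ineligible = 103 + 65 = 168
Known eligible = 483 + 97 + 263 = 843
e = 843 / (843 + 168) = 843 / 1011 = 0.8338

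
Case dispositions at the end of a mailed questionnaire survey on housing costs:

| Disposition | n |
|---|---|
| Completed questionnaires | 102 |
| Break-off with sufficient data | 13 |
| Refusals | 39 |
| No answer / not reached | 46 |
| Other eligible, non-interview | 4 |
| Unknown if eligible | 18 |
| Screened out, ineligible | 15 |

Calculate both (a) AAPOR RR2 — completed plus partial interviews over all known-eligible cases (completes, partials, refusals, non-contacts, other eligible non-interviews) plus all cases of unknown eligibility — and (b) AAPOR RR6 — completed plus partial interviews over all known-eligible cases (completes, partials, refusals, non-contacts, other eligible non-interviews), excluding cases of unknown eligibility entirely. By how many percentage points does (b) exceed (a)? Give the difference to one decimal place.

Top = 102 + 13 = 115
Denominator = 102 + 13 + 39 + 46 + 4 + 18 = 222
RR2 = 115 / 222 = 0.5180
Denominator = 102 + 13 + 39 + 46 + 4 = 204
RR6 = 115 / 204 = 0.5637
Difference = 56.37 − 51.80 = 4.57 percentage points

4.6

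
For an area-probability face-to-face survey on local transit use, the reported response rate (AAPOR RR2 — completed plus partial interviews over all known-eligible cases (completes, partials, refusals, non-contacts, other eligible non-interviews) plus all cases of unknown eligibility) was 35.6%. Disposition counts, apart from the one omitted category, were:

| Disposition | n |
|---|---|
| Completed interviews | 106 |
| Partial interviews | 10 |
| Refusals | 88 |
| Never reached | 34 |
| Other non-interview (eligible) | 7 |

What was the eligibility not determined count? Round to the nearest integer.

Numerator = 106 + 10 = 116
RR2 = 116 / D = 0.356
D = 116 / 0.356 = 325.8
Rest of base = 245
eligibility not determined = 325.8 − 245 ≈ 81

81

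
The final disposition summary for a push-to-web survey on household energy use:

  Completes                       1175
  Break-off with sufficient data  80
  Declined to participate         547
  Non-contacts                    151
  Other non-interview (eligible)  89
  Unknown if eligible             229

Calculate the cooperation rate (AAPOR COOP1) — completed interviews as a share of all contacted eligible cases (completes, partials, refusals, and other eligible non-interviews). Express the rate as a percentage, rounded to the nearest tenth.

62.1%

Numerator: 1175
Denominator: 1175 + 80 + 547 + 89 = 1891
COOP1 = 1175 / 1891 = 0.6214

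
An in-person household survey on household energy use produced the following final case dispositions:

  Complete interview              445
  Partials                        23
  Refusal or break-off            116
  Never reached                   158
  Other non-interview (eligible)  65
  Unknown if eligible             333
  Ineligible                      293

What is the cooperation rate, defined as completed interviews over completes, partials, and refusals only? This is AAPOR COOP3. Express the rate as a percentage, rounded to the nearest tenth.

Numerator → 445
Denom → 445 + 23 + 116 = 584
COOP3 = 445 / 584 = 0.7620

76.2%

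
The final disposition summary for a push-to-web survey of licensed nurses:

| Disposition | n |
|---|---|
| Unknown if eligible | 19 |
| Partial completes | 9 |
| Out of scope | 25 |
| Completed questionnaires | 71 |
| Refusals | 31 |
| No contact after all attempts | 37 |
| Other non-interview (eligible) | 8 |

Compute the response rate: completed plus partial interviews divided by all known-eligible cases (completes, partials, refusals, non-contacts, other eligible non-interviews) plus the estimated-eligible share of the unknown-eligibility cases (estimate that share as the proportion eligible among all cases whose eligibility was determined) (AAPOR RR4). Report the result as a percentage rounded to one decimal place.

46.4%

Numerator = 71 + 9 = 80
Eligible (known) = 71 + 9 + 31 + 37 + 8 = 156
e = 156 / (156 + 25) = 156 / 181 = 0.8619
e × U = 0.8619 × 19 = 16.38
Denominator = 156 + 16.38 = 172.38
RR4 = 80 / 172.38 = 0.4641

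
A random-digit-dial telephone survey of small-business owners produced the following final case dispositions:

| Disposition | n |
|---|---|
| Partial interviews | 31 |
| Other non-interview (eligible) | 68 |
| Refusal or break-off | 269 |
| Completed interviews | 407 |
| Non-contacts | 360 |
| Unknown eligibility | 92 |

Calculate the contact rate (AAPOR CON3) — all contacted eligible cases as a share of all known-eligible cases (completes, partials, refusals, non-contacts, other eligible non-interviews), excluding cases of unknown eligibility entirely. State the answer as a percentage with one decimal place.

68.3%

Top: 407 + 31 + 269 + 68 = 775
Base: 407 + 31 + 269 + 360 + 68 = 1135
CON3 = 775 / 1135 = 0.6828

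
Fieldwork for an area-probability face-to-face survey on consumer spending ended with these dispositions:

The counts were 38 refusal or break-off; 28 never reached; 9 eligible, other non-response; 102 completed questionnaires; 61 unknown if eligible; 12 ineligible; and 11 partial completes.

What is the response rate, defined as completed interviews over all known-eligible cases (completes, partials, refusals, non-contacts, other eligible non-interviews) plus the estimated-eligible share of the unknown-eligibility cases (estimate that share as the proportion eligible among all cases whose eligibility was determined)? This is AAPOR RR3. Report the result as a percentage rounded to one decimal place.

Num: 102
Known eligible: 102 + 11 + 38 + 28 + 9 = 188
e = 188 / (188 + 12) = 188 / 200 = 0.9400
Estimated eligible among unknowns: 0.9400 × 61 = 57.34
Denom: 188 + 57.34 = 245.34
RR3 = 102 / 245.34 = 0.4157

41.6%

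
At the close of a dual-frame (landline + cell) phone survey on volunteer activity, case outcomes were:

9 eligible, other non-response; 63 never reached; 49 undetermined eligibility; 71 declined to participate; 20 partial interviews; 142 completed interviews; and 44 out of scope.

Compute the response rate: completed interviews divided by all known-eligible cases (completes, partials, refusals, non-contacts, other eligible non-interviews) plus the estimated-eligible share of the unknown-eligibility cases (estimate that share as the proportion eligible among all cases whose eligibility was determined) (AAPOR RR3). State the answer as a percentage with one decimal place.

40.8%

Top: 142
Determined eligible: 142 + 20 + 71 + 63 + 9 = 305
e = 305 / (305 + 44) = 305 / 349 = 0.8739
Eligible share of unknowns: 0.8739 × 49 = 42.82
Denom: 305 + 42.82 = 347.82
RR3 = 142 / 347.82 = 0.4083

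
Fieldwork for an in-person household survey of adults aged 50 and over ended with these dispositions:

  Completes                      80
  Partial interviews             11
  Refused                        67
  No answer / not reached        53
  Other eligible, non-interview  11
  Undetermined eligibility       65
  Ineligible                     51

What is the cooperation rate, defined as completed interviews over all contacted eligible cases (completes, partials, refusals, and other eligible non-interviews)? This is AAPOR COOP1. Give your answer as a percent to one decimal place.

47.3%

Top = 80
Denominator = 80 + 11 + 67 + 11 = 169
COOP1 = 80 / 169 = 0.4734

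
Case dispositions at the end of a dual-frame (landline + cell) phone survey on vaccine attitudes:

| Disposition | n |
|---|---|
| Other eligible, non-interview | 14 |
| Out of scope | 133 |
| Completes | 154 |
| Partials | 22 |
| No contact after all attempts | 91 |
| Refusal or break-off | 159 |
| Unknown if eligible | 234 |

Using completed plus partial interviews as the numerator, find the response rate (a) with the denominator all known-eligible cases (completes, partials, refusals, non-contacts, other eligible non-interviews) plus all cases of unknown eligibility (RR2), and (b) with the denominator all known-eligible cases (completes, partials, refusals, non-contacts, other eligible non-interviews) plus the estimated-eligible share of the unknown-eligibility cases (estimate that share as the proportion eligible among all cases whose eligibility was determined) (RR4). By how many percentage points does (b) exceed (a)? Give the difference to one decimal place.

Num: 154 + 22 = 176
Denom: 154 + 22 + 159 + 91 + 14 + 234 = 674
RR2 = 176 / 674 = 0.2611
Eligible (known): 154 + 22 + 159 + 91 + 14 = 440
e = 440 / (440 + 133) = 440 / 573 = 0.7679
Eligible share of unknowns: 0.7679 × 234 = 179.69
Denom: 440 + 179.69 = 619.69
RR4 = 176 / 619.69 = 0.2840
Difference = 28.40 − 26.11 = 2.29 percentage points

2.3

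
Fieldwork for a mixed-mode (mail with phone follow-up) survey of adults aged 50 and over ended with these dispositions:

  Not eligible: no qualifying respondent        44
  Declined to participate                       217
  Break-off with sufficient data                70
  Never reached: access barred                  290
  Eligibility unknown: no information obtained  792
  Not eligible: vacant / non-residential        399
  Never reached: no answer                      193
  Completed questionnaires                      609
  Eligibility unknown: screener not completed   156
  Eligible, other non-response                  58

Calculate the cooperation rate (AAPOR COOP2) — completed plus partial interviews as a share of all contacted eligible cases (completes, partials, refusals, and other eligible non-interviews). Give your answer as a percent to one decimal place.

Never reached = 193 + 290 = 483
Undetermined eligibility = 156 + 792 = 948
Out of scope = 44 + 399 = 443
Numerator → 609 + 70 = 679
Denominator → 609 + 70 + 217 + 58 = 954
COOP2 = 679 / 954 = 0.7117

71.2%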